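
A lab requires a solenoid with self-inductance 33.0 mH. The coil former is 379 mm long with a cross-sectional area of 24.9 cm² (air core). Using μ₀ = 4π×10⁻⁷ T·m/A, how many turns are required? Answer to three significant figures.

A = 24.9 cm² = 2.490×10^-3 m².
From L = μ₀N²A/ℓ, N = √(Lℓ / (μ₀A)).
N = √[(3.300×10^-2)(0.379) / ((4π×10⁻⁷)×2.490×10^-3)] = √(3.997×10^6) ≈ 1999.3.

N ≈ 2000 turns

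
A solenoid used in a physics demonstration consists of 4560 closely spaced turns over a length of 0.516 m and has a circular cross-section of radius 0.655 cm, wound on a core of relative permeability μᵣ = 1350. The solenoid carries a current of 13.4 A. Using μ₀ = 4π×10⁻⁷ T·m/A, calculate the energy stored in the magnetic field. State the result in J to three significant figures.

U ≈ 827 J

A = πr² = π(6.550×10^-3 m)² = 1.348×10^-4 m².
L = μ₀μᵣN²A/ℓ = (4π×10⁻⁷)(1350)(4560)²(1.348×10^-4)/(0.516) = 9.214 H.
U = ½LI² = ½(9.214)(13.4)² = 827.2 J.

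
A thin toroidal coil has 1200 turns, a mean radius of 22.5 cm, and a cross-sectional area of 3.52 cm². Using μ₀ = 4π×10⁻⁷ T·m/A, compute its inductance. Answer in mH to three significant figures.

L ≈ 0.451 mH

For a thin toroid, L = μ₀N²A/(2πR).
L = (4π×10⁻⁷)(1200)²(3.520×10^-4) / (2π×0.225 m) = 4.506×10^-4 H.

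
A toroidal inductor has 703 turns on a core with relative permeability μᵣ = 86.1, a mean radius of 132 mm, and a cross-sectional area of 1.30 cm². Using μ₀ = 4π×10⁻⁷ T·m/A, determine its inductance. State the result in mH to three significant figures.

L ≈ 8.38 mH

For a thin toroid, L = μ₀μᵣN²A/(2πR).
L = (4π×10⁻⁷)(86.1)(703)²(1.300×10^-4) / (2π×0.132 m) = 8.381×10^-3 H.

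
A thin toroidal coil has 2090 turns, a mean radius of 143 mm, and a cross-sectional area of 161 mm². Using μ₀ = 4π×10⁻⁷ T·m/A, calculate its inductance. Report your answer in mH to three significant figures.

For a thin toroid, L = μ₀N²A/(2πR).
L = (4π×10⁻⁷)(2090)²(1.610×10^-4) / (2π×0.143 m) = 9.836×10^-4 H.

L ≈ 0.984 mH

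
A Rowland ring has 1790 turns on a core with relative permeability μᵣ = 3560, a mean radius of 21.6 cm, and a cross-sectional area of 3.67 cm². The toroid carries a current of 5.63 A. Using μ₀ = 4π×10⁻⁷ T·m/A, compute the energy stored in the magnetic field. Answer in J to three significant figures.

L = μ₀μᵣN²A/(2πR) = (4π×10⁻⁷)(3560)(1790)²(3.670×10^-4)/(2π×0.216) = 3.876 H.
U = ½LI² = ½(3.876)(5.63)² = 61.43 J.

U ≈ 61.4 J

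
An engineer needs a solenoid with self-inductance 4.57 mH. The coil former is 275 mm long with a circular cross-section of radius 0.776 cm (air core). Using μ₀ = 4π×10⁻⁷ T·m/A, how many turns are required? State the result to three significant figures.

N ≈ 2300 turns

A = πr² = π(7.760×10^-3 m)² = 1.892×10^-4 m².
From L = μ₀N²A/ℓ, N = √(Lℓ / (μ₀A)).
N = √[(4.570×10^-3)(0.275) / ((4π×10⁻⁷)×1.892×10^-4)] = √(5.286×10^6) ≈ 2299.2.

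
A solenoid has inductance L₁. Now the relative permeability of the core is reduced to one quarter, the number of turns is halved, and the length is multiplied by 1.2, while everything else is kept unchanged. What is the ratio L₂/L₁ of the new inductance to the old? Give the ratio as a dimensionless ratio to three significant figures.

For a solenoid, L ∝ μᵣN²A/ℓ.
L₂/L₁ = (0.25) × (0.5)^2 × (1.2)^-1 = 0.0521.

L₂/L₁ = 0.0521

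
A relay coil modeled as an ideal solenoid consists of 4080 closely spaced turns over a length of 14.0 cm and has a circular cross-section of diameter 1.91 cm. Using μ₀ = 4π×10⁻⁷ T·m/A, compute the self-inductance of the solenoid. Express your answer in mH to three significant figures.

L ≈ 42.8 mH

A = π(d/2)² = π(9.550×10^-3 m)² = 2.865×10^-4 m².
For a long solenoid, L = μ₀N²A/ℓ.
L = (4π×10⁻⁷)(4080)²(2.865×10^-4)/(0.14 m) = 4.281×10^-2 H.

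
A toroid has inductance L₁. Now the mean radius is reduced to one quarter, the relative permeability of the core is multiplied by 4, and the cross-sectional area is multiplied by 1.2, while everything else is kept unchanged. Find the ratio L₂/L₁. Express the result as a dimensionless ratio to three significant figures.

For a toroid, L ∝ μᵣN²A/R.
L₂/L₁ = (0.25)^-1 × (4) × (1.2) = 19.2.

L₂/L₁ = 19.2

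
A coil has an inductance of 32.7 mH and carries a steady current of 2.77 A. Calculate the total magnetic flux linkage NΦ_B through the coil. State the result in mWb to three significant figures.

NΦ_B ≈ 90.6 mWb

From L = NΦ_B/I, the flux linkage is NΦ_B = LI.
NΦ_B = (3.270×10^-2 H)(2.77 A) = 9.058×10^-2 Wb.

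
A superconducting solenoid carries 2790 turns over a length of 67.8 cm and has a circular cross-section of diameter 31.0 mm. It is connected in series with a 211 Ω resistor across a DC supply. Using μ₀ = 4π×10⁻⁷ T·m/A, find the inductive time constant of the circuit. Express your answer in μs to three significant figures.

τ ≈ 51.6 μs

A = π(d/2)² = π(1.550×10^-2 m)² = 7.548×10^-4 m².
L = μ₀N²A/ℓ = (4π×10⁻⁷)(2790)²(7.548×10^-4)/(0.678) = 1.089×10^-2 H.
τ = L/R = (1.089×10^-2)/(211) = 5.161×10^-5 s.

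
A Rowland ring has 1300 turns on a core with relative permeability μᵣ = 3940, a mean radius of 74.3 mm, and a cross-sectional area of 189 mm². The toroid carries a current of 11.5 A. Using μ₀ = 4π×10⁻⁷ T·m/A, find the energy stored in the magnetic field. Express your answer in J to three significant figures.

L = μ₀μᵣN²A/(2πR) = (4π×10⁻⁷)(3940)(1300)²(1.890×10^-4)/(2π×7.430×10^-2) = 3.388 H.
U = ½LI² = ½(3.388)(11.5)² = 224 J.

U ≈ 224 J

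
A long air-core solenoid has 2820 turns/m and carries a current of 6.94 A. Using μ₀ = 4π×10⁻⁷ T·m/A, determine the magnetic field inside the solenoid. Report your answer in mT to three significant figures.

Inside a long solenoid, B = μ₀nI.
B = (4π×10⁻⁷)(2.820×10^3 m⁻¹)(6.94 A) = 2.459×10^-2 T.

B ≈ 24.6 mT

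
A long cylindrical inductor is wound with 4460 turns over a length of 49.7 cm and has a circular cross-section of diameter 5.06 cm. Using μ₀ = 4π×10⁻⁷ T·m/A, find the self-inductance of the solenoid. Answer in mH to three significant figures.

A = π(d/2)² = π(2.530×10^-2 m)² = 2.011×10^-3 m².
For a long solenoid, L = μ₀N²A/ℓ.
L = (4π×10⁻⁷)(4460)²(2.011×10^-3)/(0.497 m) = 0.1011 H.

L ≈ 101 mH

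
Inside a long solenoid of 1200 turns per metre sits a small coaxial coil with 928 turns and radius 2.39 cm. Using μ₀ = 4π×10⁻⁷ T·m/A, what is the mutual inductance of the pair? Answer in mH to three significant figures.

The outer solenoid produces a uniform field B₁ = μ₀n₁I₁ across the inner coil,
so the flux linkage is N₂Φ = N₂B₁A₂ = μ₀n₁N₂A₂·I₁, giving M = μ₀n₁N₂A₂.
A₂ = πr² = π(2.390×10^-2 m)² = 1.7945×10^-3 m².
M = (4π×10⁻⁷)(1200)(928)(1.7945×10^-3) = 2.511×10^-3 H.

M ≈ 2.51 mH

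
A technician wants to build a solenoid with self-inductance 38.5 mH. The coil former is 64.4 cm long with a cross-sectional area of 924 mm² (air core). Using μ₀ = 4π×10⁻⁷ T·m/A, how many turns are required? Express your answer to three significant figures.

N ≈ 4620 turns

A = 924 mm² = 9.240×10^-4 m².
From L = μ₀N²A/ℓ, N = √(Lℓ / (μ₀A)).
N = √[(3.850×10^-2)(0.644) / ((4π×10⁻⁷)×9.240×10^-4)] = √(2.135×10^7) ≈ 4621.0.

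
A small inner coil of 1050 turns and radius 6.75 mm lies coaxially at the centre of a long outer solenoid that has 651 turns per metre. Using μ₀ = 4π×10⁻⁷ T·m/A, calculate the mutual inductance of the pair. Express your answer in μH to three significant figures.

M ≈ 123 μH

The outer solenoid produces a uniform field B₁ = μ₀n₁I₁ across the inner coil,
so the flux linkage is N₂Φ = N₂B₁A₂ = μ₀n₁N₂A₂·I₁, giving M = μ₀n₁N₂A₂.
A₂ = πr² = π(6.750×10^-3 m)² = 1.431×10^-4 m².
M = (4π×10⁻⁷)(651)(1050)(1.431×10^-4) = 1.230×10^-4 H.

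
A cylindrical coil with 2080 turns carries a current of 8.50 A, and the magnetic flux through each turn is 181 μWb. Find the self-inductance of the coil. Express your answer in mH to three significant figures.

L ≈ 44.3 mH

Self-inductance is defined by L = NΦ_B/I (flux linkage over current).
L = (2080)(1.810×10^-4 Wb)/(8.50 A) = 4.429×10^-2 H.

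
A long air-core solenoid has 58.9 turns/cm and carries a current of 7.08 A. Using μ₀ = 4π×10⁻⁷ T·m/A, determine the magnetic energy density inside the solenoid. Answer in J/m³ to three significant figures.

u ≈ 1090 J/m³

B = μ₀nI = (4π×10⁻⁷)(5.890×10^3)(7.08) = 5.240×10^-2 T.
u = B²/(2μ₀) = (5.240×10^-2)²/(2×4π×10⁻⁷) = 1.093×10^3 J/m³.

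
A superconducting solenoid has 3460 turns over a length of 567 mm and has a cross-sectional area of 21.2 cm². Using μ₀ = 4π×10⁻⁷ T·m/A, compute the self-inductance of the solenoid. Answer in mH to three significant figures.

A = 21.2 cm² = 2.120×10^-3 m².
For a long solenoid, L = μ₀N²A/ℓ.
L = (4π×10⁻⁷)(3460)²(2.120×10^-3)/(0.567 m) = 5.6249×10^-2 H.

L ≈ 56.2 mH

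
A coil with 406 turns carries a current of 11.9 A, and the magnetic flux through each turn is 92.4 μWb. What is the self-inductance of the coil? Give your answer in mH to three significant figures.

L ≈ 3.15 mH

Self-inductance is defined by L = NΦ_B/I (flux linkage over current).
L = (406)(9.240×10^-5 Wb)/(11.9 A) = 3.152×10^-3 H.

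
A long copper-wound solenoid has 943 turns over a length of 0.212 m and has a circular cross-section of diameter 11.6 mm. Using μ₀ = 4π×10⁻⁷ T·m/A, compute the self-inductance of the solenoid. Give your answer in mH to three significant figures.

A = π(d/2)² = π(5.800×10^-3 m)² = 1.057×10^-4 m².
For a long solenoid, L = μ₀N²A/ℓ.
L = (4π×10⁻⁷)(943)²(1.057×10^-4)/(0.212 m) = 5.571×10^-4 H.

L ≈ 0.557 mH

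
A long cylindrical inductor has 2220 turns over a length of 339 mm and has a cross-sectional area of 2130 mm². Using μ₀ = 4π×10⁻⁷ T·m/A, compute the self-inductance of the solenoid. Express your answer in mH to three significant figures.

A = 2130 mm² = 2.130×10^-3 m².
For a long solenoid, L = μ₀N²A/ℓ.
L = (4π×10⁻⁷)(2220)²(2.130×10^-3)/(0.339 m) = 3.891×10^-2 H.

L ≈ 38.9 mH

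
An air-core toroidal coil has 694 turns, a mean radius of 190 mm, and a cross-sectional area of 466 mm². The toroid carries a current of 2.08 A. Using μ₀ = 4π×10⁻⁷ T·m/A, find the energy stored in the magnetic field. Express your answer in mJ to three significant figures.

L = μ₀N²A/(2πR) = (4π×10⁻⁷)(694)²(4.660×10^-4)/(2π×0.19) = 2.363×10^-4 H.
U = ½LI² = ½(2.363×10^-4)(2.08)² = 5.111×10^-4 J.

U ≈ 0.511 mJ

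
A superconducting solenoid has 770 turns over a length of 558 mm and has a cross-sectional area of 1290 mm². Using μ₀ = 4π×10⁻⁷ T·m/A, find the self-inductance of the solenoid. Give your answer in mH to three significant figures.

L ≈ 1.72 mH

A = 1290 mm² = 1.290×10^-3 m².
For a long solenoid, L = μ₀N²A/ℓ.
L = (4π×10⁻⁷)(770)²(1.290×10^-3)/(0.558 m) = 1.722×10^-3 H.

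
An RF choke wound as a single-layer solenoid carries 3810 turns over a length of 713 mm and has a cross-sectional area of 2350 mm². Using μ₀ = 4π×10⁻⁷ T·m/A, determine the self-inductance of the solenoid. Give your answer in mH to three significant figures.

L ≈ 60.1 mH

A = 2350 mm² = 2.350×10^-3 m².
For a long solenoid, L = μ₀N²A/ℓ.
L = (4π×10⁻⁷)(3810)²(2.350×10^-3)/(0.713 m) = 6.012×10^-2 H.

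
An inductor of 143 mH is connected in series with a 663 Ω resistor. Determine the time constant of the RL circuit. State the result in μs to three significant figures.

τ ≈ 216 μs

τ = L/R = (0.143 H)/(663 Ω) = 2.157×10^-4 s.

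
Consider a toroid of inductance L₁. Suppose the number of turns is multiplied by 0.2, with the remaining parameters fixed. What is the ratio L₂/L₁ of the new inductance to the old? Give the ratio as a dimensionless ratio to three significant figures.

L₂/L₁ = 0.0400

For a toroid, L ∝ μᵣN²A/R.
L₂/L₁ = (0.2)^2 = 0.0400.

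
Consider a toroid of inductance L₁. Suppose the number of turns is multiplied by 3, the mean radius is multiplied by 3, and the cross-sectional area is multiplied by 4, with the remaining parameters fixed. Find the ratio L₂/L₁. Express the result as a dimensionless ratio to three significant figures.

For a toroid, L ∝ μᵣN²A/R.
L₂/L₁ = (3)^2 × (3)^-1 × (4) = 12.0.

L₂/L₁ = 12.0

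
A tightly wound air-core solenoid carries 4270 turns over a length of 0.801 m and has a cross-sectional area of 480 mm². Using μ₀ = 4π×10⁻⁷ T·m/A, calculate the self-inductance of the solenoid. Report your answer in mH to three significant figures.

A = 480 mm² = 4.800×10^-4 m².
For a long solenoid, L = μ₀N²A/ℓ.
L = (4π×10⁻⁷)(4270)²(4.800×10^-4)/(0.801 m) = 1.373×10^-2 H.

L ≈ 13.7 mH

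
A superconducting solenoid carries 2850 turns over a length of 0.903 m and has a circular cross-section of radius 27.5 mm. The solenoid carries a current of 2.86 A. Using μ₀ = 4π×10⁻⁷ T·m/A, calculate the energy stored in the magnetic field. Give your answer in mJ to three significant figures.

U ≈ 110 mJ

A = πr² = π(2.750×10^-2 m)² = 2.376×10^-3 m².
L = μ₀N²A/ℓ = (4π×10⁻⁷)(2850)²(2.376×10^-3)/(0.903) = 2.686×10^-2 H.
U = ½LI² = ½(2.686×10^-2)(2.86)² = 0.1098 J.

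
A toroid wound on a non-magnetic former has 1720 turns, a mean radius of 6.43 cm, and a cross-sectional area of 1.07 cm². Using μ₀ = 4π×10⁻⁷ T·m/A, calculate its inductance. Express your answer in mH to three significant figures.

L ≈ 0.985 mH

For a thin toroid, L = μ₀N²A/(2πR).
L = (4π×10⁻⁷)(1720)²(1.070×10^-4) / (2π×6.430×10^-2 m) = 9.846×10^-4 H.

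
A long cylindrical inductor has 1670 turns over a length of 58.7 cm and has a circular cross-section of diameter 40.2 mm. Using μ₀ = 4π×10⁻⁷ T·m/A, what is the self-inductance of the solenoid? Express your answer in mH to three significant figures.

A = π(d/2)² = π(2.010×10^-2 m)² = 1.269×10^-3 m².
For a long solenoid, L = μ₀N²A/ℓ.
L = (4π×10⁻⁷)(1670)²(1.269×10^-3)/(0.587 m) = 7.578×10^-3 H.

L ≈ 7.58 mH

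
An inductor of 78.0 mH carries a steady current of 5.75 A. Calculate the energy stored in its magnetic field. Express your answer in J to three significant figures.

U ≈ 1.29 J

Stored magnetic energy: U = ½LI².
U = ½(7.800×10^-2 H)(5.75 A)² = 1.289 J.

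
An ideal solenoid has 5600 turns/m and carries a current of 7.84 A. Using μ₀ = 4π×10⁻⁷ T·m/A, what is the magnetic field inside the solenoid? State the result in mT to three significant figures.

B ≈ 55.2 mT

Inside a long solenoid, B = μ₀nI.
B = (4π×10⁻⁷)(5.600×10^3 m⁻¹)(7.84 A) = 5.517×10^-2 T.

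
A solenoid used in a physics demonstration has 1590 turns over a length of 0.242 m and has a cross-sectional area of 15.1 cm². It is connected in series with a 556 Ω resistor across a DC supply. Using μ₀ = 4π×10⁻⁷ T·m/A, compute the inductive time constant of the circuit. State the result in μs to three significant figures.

A = 15.1 cm² = 1.510×10^-3 m².
L = μ₀N²A/ℓ = (4π×10⁻⁷)(1590)²(1.510×10^-3)/(0.242) = 1.982×10^-2 H.
τ = L/R = (1.982×10^-2)/(556) = 3.565×10^-5 s.

τ ≈ 35.7 μs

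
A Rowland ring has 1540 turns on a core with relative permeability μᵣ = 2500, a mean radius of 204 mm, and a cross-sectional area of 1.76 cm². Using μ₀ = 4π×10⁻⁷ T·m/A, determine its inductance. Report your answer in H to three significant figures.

L ≈ 1.02 H

For a thin toroid, L = μ₀μᵣN²A/(2πR).
L = (4π×10⁻⁷)(2500)(1540)²(1.760×10^-4) / (2π×0.204 m) = 1.023 H.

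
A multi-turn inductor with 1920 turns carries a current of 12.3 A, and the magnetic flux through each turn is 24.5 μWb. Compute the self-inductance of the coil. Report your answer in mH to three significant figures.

Self-inductance is defined by L = NΦ_B/I (flux linkage over current).
L = (1920)(2.450×10^-5 Wb)/(12.3 A) = 3.824×10^-3 H.

L ≈ 3.82 mH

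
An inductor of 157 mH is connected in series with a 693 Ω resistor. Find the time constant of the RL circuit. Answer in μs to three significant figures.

τ ≈ 227 μs

τ = L/R = (0.157 H)/(693 Ω) = 2.266×10^-4 s.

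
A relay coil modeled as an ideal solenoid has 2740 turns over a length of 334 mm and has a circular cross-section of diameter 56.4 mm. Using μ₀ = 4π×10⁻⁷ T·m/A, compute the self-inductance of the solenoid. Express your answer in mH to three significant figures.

L ≈ 70.6 mH

A = π(d/2)² = π(2.820×10^-2 m)² = 2.498×10^-3 m².
For a long solenoid, L = μ₀N²A/ℓ.
L = (4π×10⁻⁷)(2740)²(2.498×10^-3)/(0.334 m) = 7.057×10^-2 H.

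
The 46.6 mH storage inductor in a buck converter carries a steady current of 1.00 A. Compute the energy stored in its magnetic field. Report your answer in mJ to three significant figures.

Stored magnetic energy: U = ½LI².
U = ½(4.660×10^-2 H)(1.00 A)² = 2.330×10^-2 J.

U ≈ 23.3 mJ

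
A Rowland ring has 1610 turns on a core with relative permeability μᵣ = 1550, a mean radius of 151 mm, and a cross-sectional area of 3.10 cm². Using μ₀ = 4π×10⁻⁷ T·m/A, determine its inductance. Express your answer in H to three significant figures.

L ≈ 1.65 H

For a thin toroid, L = μ₀μᵣN²A/(2πR).
L = (4π×10⁻⁷)(1550)(1610)²(3.100×10^-4) / (2π×0.151 m) = 1.65 H.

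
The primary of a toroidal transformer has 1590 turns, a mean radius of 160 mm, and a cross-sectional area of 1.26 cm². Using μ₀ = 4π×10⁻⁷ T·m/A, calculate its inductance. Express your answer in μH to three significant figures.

L ≈ 398 μH

For a thin toroid, L = μ₀N²A/(2πR).
L = (4π×10⁻⁷)(1590)²(1.260×10^-4) / (2π×0.16 m) = 3.982×10^-4 H.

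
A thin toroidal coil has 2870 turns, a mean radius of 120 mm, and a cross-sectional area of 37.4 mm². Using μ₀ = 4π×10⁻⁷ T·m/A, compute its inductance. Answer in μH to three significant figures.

For a thin toroid, L = μ₀N²A/(2πR).
L = (4π×10⁻⁷)(2870)²(3.740×10^-5) / (2π×0.12 m) = 5.134×10^-4 H.

L ≈ 513 μH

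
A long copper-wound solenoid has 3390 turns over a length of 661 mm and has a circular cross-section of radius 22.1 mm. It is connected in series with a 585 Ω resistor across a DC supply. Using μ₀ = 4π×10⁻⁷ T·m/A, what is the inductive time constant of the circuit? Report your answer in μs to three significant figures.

A = πr² = π(2.210×10^-2 m)² = 1.534×10^-3 m².
L = μ₀N²A/ℓ = (4π×10⁻⁷)(3390)²(1.534×10^-3)/(0.661) = 3.352×10^-2 H.
τ = L/R = (3.352×10^-2)/(585) = 5.730×10^-5 s.

τ ≈ 57.3 μs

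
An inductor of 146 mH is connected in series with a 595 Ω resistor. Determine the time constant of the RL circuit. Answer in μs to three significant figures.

τ ≈ 245 μs

τ = L/R = (0.146 H)/(595 Ω) = 2.454×10^-4 s.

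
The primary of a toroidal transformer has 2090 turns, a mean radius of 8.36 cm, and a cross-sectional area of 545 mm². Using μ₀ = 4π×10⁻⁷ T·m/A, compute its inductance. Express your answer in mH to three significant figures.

For a thin toroid, L = μ₀N²A/(2πR).
L = (4π×10⁻⁷)(2090)²(5.450×10^-4) / (2π×8.360×10^-2 m) = 5.695×10^-3 H.

L ≈ 5.70 mH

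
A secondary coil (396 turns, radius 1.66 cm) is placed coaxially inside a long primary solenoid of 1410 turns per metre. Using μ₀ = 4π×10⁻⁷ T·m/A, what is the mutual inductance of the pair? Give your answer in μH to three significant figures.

M ≈ 607 μH

The outer solenoid produces a uniform field B₁ = μ₀n₁I₁ across the inner coil,
so the flux linkage is N₂Φ = N₂B₁A₂ = μ₀n₁N₂A₂·I₁, giving M = μ₀n₁N₂A₂.
A₂ = πr² = π(1.660×10^-2 m)² = 8.657×10^-4 m².
M = (4π×10⁻⁷)(1410)(396)(8.657×10^-4) = 6.074×10^-4 H.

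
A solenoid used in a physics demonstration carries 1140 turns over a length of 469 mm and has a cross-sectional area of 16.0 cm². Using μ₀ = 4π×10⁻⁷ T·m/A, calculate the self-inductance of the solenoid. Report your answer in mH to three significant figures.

A = 16.0 cm² = 1.600×10^-3 m².
For a long solenoid, L = μ₀N²A/ℓ.
L = (4π×10⁻⁷)(1140)²(1.600×10^-3)/(0.469 m) = 5.571×10^-3 H.

L ≈ 5.57 mH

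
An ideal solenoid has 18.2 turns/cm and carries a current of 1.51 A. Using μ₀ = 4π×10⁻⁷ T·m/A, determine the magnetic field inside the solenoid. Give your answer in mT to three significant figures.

B ≈ 3.45 mT

Inside a long solenoid, B = μ₀nI.
B = (4π×10⁻⁷)(1.820×10^3 m⁻¹)(1.51 A) = 3.453×10^-3 T.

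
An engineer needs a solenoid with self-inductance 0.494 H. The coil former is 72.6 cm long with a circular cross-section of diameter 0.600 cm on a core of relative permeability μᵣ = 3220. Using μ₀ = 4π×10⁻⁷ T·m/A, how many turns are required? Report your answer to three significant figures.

N ≈ 1770 turns

A = π(d/2)² = π(3.000×10^-3 m)² = 2.827×10^-5 m².
From L = μ₀μᵣN²A/ℓ, N = √(Lℓ / (μ₀μᵣA)).
N = √[(0.494)(0.726) / ((4π×10⁻⁷)(3220)×2.827×10^-5)] = √(3.1348×10^6) ≈ 1770.5.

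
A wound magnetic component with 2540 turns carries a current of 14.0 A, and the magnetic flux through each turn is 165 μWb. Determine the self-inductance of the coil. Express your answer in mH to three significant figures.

Self-inductance is defined by L = NΦ_B/I (flux linkage over current).
L = (2540)(1.650×10^-4 Wb)/(14.0 A) = 2.994×10^-2 H.

L ≈ 29.9 mH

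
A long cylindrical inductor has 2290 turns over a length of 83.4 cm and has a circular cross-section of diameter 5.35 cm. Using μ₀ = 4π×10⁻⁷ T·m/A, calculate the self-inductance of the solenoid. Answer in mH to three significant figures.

A = π(d/2)² = π(2.675×10^-2 m)² = 2.248×10^-3 m².
For a long solenoid, L = μ₀N²A/ℓ.
L = (4π×10⁻⁷)(2290)²(2.248×10^-3)/(0.834 m) = 1.776×10^-2 H.

L ≈ 17.8 mH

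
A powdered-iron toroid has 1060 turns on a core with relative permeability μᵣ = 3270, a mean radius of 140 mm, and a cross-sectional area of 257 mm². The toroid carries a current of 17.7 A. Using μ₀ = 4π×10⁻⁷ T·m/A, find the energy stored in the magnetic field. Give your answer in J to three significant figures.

U ≈ 211 J

L = μ₀μᵣN²A/(2πR) = (4π×10⁻⁷)(3270)(1060)²(2.570×10^-4)/(2π×0.14) = 1.349 H.
U = ½LI² = ½(1.349)(17.7)² = 211.3 J.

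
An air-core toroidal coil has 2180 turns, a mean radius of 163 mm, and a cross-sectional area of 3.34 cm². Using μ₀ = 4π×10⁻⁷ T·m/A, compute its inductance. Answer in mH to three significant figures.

L ≈ 1.95 mH

For a thin toroid, L = μ₀N²A/(2πR).
L = (4π×10⁻⁷)(2180)²(3.340×10^-4) / (2π×0.163 m) = 1.948×10^-3 H.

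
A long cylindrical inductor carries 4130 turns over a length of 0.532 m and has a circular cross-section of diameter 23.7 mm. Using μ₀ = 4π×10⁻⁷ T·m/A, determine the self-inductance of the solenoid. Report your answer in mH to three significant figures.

A = π(d/2)² = π(1.185×10^-2 m)² = 4.412×10^-4 m².
For a long solenoid, L = μ₀N²A/ℓ.
L = (4π×10⁻⁷)(4130)²(4.412×10^-4)/(0.532 m) = 1.777×10^-2 H.

L ≈ 17.8 mH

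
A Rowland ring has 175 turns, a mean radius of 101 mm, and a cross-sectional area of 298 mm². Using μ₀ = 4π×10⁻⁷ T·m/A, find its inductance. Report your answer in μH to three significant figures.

L ≈ 18.1 μH

For a thin toroid, L = μ₀N²A/(2πR).
L = (4π×10⁻⁷)(175)²(2.980×10^-4) / (2π×0.101 m) = 1.807×10^-5 H.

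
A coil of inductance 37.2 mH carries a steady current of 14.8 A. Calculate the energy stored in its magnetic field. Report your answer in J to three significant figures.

Stored magnetic energy: U = ½LI².
U = ½(3.720×10^-2 H)(14.8 A)² = 4.074 J.

U ≈ 4.07 J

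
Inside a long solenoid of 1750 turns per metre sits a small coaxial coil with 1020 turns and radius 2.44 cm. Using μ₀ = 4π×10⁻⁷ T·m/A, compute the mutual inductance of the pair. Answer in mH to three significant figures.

M ≈ 4.20 mH

The outer solenoid produces a uniform field B₁ = μ₀n₁I₁ across the inner coil,
so the flux linkage is N₂Φ = N₂B₁A₂ = μ₀n₁N₂A₂·I₁, giving M = μ₀n₁N₂A₂.
A₂ = πr² = π(2.440×10^-2 m)² = 1.870×10^-3 m².
M = (4π×10⁻⁷)(1750)(1020)(1.870×10^-3) = 4.195×10^-3 H.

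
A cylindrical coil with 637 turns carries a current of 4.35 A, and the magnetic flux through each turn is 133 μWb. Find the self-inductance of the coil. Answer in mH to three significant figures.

L ≈ 19.5 mH

Self-inductance is defined by L = NΦ_B/I (flux linkage over current).
L = (637)(1.330×10^-4 Wb)/(4.35 A) = 1.948×10^-2 H.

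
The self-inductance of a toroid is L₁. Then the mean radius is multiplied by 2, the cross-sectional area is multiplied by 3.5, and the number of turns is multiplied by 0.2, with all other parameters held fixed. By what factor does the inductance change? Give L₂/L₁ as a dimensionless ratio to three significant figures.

For a toroid, L ∝ μᵣN²A/R.
L₂/L₁ = (2)^-1 × (3.5) × (0.2)^2 = 0.0700.

L₂/L₁ = 0.0700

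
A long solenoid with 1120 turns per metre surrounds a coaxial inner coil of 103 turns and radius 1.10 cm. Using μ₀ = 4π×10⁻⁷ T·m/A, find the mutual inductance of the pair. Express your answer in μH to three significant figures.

The outer solenoid produces a uniform field B₁ = μ₀n₁I₁ across the inner coil,
so the flux linkage is N₂Φ = N₂B₁A₂ = μ₀n₁N₂A₂·I₁, giving M = μ₀n₁N₂A₂.
A₂ = πr² = π(1.100×10^-2 m)² = 3.801×10^-4 m².
M = (4π×10⁻⁷)(1120)(103)(3.801×10^-4) = 5.511×10^-5 H.

M ≈ 55.1 μH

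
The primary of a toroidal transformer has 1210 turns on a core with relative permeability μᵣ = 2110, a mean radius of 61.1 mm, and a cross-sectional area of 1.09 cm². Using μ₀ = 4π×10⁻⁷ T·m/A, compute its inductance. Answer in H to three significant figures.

L ≈ 1.10 H

For a thin toroid, L = μ₀μᵣN²A/(2πR).
L = (4π×10⁻⁷)(2110)(1210)²(1.090×10^-4) / (2π×6.110×10^-2 m) = 1.102 H.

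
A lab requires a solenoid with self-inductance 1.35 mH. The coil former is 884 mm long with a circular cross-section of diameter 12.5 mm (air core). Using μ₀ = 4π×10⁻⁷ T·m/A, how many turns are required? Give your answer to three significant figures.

N ≈ 2780 turns

A = π(d/2)² = π(6.250×10^-3 m)² = 1.227×10^-4 m².
From L = μ₀N²A/ℓ, N = √(Lℓ / (μ₀A)).
N = √[(1.350×10^-3)(0.884) / ((4π×10⁻⁷)×1.227×10^-4)] = √(7.739×10^6) ≈ 2781.8.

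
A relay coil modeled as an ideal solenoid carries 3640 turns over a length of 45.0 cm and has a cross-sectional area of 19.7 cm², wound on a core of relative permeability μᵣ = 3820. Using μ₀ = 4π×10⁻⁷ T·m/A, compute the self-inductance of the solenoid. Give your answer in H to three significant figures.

L ≈ 278 H

A = 19.7 cm² = 1.970×10^-3 m².
For a long solenoid, L = μ₀μᵣN²A/ℓ.
L = (4π×10⁻⁷)(3820)(3640)²(1.970×10^-3)/(0.45 m) = 278.4 H.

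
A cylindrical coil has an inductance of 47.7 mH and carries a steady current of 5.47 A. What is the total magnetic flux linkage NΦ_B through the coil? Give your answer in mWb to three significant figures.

From L = NΦ_B/I, the flux linkage is NΦ_B = LI.
NΦ_B = (4.770×10^-2 H)(5.47 A) = 0.2609 Wb.

NΦ_B ≈ 261 mWb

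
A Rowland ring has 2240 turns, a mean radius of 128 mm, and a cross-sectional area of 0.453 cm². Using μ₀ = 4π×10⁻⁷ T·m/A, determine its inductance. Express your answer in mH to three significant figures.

For a thin toroid, L = μ₀N²A/(2πR).
L = (4π×10⁻⁷)(2240)²(4.530×10^-5) / (2π×0.128 m) = 3.552×10^-4 H.

L ≈ 0.355 mH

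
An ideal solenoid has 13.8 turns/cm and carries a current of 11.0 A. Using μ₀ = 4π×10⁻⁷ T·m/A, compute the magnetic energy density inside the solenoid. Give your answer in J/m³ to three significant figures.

B = μ₀nI = (4π×10⁻⁷)(1.380×10^3)(11.0) = 1.908×10^-2 T.
u = B²/(2μ₀) = (1.908×10^-2)²/(2×4π×10⁻⁷) = 144.8 J/m³.

u ≈ 145 J/m³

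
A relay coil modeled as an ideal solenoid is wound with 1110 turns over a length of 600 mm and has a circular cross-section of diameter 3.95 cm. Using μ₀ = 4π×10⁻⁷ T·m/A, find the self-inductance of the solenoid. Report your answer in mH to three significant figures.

A = π(d/2)² = π(1.975×10^-2 m)² = 1.225×10^-3 m².
For a long solenoid, L = μ₀N²A/ℓ.
L = (4π×10⁻⁷)(1110)²(1.225×10^-3)/(0.6 m) = 3.162×10^-3 H.

L ≈ 3.16 mH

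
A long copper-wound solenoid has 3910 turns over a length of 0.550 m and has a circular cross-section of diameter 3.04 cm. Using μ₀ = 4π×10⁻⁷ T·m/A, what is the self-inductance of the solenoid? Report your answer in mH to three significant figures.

L ≈ 25.4 mH

A = π(d/2)² = π(1.520×10^-2 m)² = 7.258×10^-4 m².
For a long solenoid, L = μ₀N²A/ℓ.
L = (4π×10⁻⁷)(3910)²(7.258×10^-4)/(0.55 m) = 2.535×10^-2 H.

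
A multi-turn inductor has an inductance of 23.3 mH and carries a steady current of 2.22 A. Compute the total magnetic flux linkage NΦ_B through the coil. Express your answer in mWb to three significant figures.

From L = NΦ_B/I, the flux linkage is NΦ_B = LI.
NΦ_B = (2.330×10^-2 H)(2.22 A) = 5.173×10^-2 Wb.

NΦ_B ≈ 51.7 mWb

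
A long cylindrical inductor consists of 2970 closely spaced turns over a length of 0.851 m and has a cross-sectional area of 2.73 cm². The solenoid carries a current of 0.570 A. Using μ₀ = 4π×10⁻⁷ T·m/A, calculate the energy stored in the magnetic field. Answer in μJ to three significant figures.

U ≈ 578 μJ

A = 2.73 cm² = 2.730×10^-4 m².
L = μ₀N²A/ℓ = (4π×10⁻⁷)(2970)²(2.730×10^-4)/(0.851) = 3.556×10^-3 H.
U = ½LI² = ½(3.556×10^-3)(0.570)² = 5.777×10^-4 J.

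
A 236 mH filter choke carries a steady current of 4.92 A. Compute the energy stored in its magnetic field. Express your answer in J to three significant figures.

Stored magnetic energy: U = ½LI².
U = ½(0.236 H)(4.92 A)² = 2.856 J.

U ≈ 2.86 J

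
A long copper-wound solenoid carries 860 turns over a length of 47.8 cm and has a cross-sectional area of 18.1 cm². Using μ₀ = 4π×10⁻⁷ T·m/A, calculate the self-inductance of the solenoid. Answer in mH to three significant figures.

L ≈ 3.52 mH

A = 18.1 cm² = 1.810×10^-3 m².
For a long solenoid, L = μ₀N²A/ℓ.
L = (4π×10⁻⁷)(860)²(1.810×10^-3)/(0.478 m) = 3.519×10^-3 H.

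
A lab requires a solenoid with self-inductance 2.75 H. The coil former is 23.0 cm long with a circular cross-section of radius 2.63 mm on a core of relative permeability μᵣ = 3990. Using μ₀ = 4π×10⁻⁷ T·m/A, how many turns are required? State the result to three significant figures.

A = πr² = π(2.630×10^-3 m)² = 2.173×10^-5 m².
From L = μ₀μᵣN²A/ℓ, N = √(Lℓ / (μ₀μᵣA)).
N = √[(2.75)(0.23) / ((4π×10⁻⁷)(3990)×2.173×10^-5)] = √(5.805×10^6) ≈ 2409.4.

N ≈ 2410 turns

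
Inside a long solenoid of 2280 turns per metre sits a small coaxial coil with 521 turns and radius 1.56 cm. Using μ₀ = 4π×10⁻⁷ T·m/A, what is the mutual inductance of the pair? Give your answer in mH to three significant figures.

M ≈ 1.14 mH

The outer solenoid produces a uniform field B₁ = μ₀n₁I₁ across the inner coil,
so the flux linkage is N₂Φ = N₂B₁A₂ = μ₀n₁N₂A₂·I₁, giving M = μ₀n₁N₂A₂.
A₂ = πr² = π(1.560×10^-2 m)² = 7.645×10^-4 m².
M = (4π×10⁻⁷)(2280)(521)(7.645×10^-4) = 1.141×10^-3 H.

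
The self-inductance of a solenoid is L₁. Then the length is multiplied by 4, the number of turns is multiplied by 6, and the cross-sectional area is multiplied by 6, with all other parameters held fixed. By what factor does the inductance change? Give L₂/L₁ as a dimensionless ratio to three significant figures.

For a solenoid, L ∝ μᵣN²A/ℓ.
L₂/L₁ = (4)^-1 × (6)^2 × (6) = 54.0.

L₂/L₁ = 54.0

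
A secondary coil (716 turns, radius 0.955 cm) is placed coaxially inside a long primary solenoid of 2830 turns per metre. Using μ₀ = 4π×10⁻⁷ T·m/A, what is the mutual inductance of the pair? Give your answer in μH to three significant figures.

The outer solenoid produces a uniform field B₁ = μ₀n₁I₁ across the inner coil,
so the flux linkage is N₂Φ = N₂B₁A₂ = μ₀n₁N₂A₂·I₁, giving M = μ₀n₁N₂A₂.
A₂ = πr² = π(9.550×10^-3 m)² = 2.865×10^-4 m².
M = (4π×10⁻⁷)(2830)(716)(2.865×10^-4) = 7.296×10^-4 H.

M ≈ 730 μH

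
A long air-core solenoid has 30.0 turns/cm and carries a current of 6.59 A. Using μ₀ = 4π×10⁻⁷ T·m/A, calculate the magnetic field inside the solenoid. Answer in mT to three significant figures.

B ≈ 24.8 mT

Inside a long solenoid, B = μ₀nI.
B = (4π×10⁻⁷)(3.000×10^3 m⁻¹)(6.59 A) = 2.484×10^-2 T.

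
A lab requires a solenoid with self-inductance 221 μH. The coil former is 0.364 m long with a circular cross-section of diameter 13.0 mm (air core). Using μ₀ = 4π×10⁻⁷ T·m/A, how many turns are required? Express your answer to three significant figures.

N ≈ 694 turns

A = π(d/2)² = π(6.500×10^-3 m)² = 1.327×10^-4 m².
From L = μ₀N²A/ℓ, N = √(Lℓ / (μ₀A)).
N = √[(2.210×10^-4)(0.364) / ((4π×10⁻⁷)×1.327×10^-4)] = √(4.823×10^5) ≈ 694.47.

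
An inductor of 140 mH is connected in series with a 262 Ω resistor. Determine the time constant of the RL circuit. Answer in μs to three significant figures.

τ = L/R = (0.14 H)/(262 Ω) = 5.344×10^-4 s.

τ ≈ 534 μs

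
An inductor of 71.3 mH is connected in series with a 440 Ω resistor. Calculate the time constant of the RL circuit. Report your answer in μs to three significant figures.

τ = L/R = (7.130×10^-2 H)/(440 Ω) = 1.620×10^-4 s.

τ ≈ 162 μs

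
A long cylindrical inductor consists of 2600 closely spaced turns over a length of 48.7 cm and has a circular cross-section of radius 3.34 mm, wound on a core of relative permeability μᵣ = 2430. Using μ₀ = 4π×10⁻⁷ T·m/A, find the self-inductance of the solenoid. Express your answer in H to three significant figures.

A = πr² = π(3.340×10^-3 m)² = 3.5046×10^-5 m².
For a long solenoid, L = μ₀μᵣN²A/ℓ.
L = (4π×10⁻⁷)(2430)(2600)²(3.5046×10^-5)/(0.487 m) = 1.486 H.

L ≈ 1.49 H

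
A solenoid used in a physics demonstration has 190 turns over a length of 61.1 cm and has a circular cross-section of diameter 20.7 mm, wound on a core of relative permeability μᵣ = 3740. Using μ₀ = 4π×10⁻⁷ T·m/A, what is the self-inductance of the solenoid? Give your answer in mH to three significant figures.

L ≈ 93.4 mH

A = π(d/2)² = π(1.035×10^-2 m)² = 3.365×10^-4 m².
For a long solenoid, L = μ₀μᵣN²A/ℓ.
L = (4π×10⁻⁷)(3740)(190)²(3.365×10^-4)/(0.611 m) = 9.34497×10^-2 H.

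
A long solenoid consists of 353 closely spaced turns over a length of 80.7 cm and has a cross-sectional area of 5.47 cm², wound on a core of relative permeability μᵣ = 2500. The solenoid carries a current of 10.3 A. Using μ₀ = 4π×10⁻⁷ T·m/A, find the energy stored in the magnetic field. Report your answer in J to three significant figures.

U ≈ 14.1 J

A = 5.47 cm² = 5.470×10^-4 m².
L = μ₀μᵣN²A/ℓ = (4π×10⁻⁷)(2500)(353)²(5.470×10^-4)/(0.807) = 0.2653 H.
U = ½LI² = ½(0.2653)(10.3)² = 14.08 J.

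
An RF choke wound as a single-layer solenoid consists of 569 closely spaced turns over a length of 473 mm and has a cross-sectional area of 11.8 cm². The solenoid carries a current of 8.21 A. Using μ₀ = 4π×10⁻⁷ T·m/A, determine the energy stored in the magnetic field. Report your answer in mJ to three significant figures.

A = 11.8 cm² = 1.180×10^-3 m².
L = μ₀N²A/ℓ = (4π×10⁻⁷)(569)²(1.180×10^-3)/(0.473) = 1.01497×10^-3 H.
U = ½LI² = ½(1.01497×10^-3)(8.21)² = 3.421×10^-2 J.

U ≈ 34.2 mJ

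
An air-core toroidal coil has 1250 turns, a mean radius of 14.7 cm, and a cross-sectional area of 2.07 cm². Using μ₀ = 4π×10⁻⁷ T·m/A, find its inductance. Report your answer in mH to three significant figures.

L ≈ 0.440 mH

For a thin toroid, L = μ₀N²A/(2πR).
L = (4π×10⁻⁷)(1250)²(2.070×10^-4) / (2π×0.147 m) = 4.401×10^-4 H.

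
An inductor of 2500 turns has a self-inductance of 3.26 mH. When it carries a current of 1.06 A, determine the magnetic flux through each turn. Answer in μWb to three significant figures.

From L = NΦ_B/I, the flux per turn is Φ_B = LI/N.
Φ_B = (3.260×10^-3 H)(1.06 A)/2500 = 1.382×10^-6 Wb.

Φ_B ≈ 1.38 μWb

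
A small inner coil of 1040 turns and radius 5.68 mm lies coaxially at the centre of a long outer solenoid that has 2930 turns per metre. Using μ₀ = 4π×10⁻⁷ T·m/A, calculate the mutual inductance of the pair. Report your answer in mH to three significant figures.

M ≈ 0.388 mH

The outer solenoid produces a uniform field B₁ = μ₀n₁I₁ across the inner coil,
so the flux linkage is N₂Φ = N₂B₁A₂ = μ₀n₁N₂A₂·I₁, giving M = μ₀n₁N₂A₂.
A₂ = πr² = π(5.680×10^-3 m)² = 1.014×10^-4 m².
M = (4π×10⁻⁷)(2930)(1040)(1.014×10^-4) = 3.881×10^-4 H.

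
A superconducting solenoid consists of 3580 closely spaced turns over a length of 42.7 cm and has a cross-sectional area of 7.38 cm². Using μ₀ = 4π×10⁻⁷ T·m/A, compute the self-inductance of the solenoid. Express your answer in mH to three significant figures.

A = 7.38 cm² = 7.380×10^-4 m².
For a long solenoid, L = μ₀N²A/ℓ.
L = (4π×10⁻⁷)(3580)²(7.380×10^-4)/(0.427 m) = 2.784×10^-2 H.

L ≈ 27.8 mH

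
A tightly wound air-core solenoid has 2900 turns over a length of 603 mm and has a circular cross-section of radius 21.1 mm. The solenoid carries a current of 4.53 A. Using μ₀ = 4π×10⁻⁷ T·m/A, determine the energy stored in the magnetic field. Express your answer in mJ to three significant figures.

A = πr² = π(2.110×10^-2 m)² = 1.399×10^-3 m².
L = μ₀N²A/ℓ = (4π×10⁻⁷)(2900)²(1.399×10^-3)/(0.603) = 2.451×10^-2 H.
U = ½LI² = ½(2.451×10^-2)(4.53)² = 0.2515 J.

U ≈ 252 mJ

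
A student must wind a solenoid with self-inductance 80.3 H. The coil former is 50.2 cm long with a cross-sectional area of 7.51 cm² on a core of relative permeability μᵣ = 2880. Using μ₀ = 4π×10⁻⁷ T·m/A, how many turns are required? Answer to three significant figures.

A = 7.51 cm² = 7.510×10^-4 m².
From L = μ₀μᵣN²A/ℓ, N = √(Lℓ / (μ₀μᵣA)).
N = √[(80.3)(0.502) / ((4π×10⁻⁷)(2880)×7.510×10^-4)] = √(1.483×10^7) ≈ 3851.1.

N ≈ 3850 turns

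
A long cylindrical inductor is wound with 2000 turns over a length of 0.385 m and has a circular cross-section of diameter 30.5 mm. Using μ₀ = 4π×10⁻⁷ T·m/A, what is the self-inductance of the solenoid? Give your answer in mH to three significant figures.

A = π(d/2)² = π(1.525×10^-2 m)² = 7.306×10^-4 m².
For a long solenoid, L = μ₀N²A/ℓ.
L = (4π×10⁻⁷)(2000)²(7.306×10^-4)/(0.385 m) = 9.539×10^-3 H.

L ≈ 9.54 mH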